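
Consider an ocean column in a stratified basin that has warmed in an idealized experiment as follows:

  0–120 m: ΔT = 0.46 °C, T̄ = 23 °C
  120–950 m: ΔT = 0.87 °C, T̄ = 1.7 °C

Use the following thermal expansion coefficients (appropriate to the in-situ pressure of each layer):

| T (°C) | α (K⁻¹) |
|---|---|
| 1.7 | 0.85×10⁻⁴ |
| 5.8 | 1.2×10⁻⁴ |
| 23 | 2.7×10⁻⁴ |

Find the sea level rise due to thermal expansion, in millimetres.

76 mm

Layer 1 at 23 °C → α = 2.7×10⁻⁴ K⁻¹
Layer 2 at 1.7 °C → α = 0.85×10⁻⁴ K⁻¹
120 × 0.46 × 2.7×10⁻⁴ = 0.014904 m
Layer 2: 0.87 × 0.85×10⁻⁴ × 830 = 0.0613785 m
Δh = 0.014904 + 0.0613785 = 0.0762825 m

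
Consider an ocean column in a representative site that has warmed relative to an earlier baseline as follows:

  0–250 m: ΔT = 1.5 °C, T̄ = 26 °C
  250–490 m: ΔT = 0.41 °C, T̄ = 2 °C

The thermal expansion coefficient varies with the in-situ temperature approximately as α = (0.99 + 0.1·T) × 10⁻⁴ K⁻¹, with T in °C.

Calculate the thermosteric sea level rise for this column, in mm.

Layer 1: α = (0.99 + 0.1×26)×10⁻⁴ = 3.59×10⁻⁴ K⁻¹
Layer 2: α = (0.99 + 0.1×2)×10⁻⁴ = 1.19×10⁻⁴ K⁻¹
3.59×10⁻⁴ × 1.5 × 250 = 0.134625 m
1.19×10⁻⁴ × 240 × 0.41 = 0.0117096 m
Δh = 0.134625 + 0.0117096 = 0.1463346 m

Δh = 146 mm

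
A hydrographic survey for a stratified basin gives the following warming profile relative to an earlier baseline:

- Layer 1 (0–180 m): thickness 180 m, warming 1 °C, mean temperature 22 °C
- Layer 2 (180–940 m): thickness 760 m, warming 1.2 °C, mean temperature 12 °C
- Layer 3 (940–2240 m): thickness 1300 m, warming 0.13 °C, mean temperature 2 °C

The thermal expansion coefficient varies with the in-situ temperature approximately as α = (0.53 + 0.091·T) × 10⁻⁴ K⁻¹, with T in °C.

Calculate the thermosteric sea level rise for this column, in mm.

206 mm of thermosteric rise

Layer 1: α = (0.53 + 0.091×22)×10⁻⁴ = 2.532×10⁻⁴ K⁻¹
Layer 2: α = (0.53 + 0.091×12)×10⁻⁴ = 1.622×10⁻⁴ K⁻¹
Layer 3: α = (0.53 + 0.091×2)×10⁻⁴ = 0.712×10⁻⁴ K⁻¹
Layer 1: 1 × 2.532×10⁻⁴ × 180 = 0.045576 m
1.622×10⁻⁴ × 760 × 1.2 = 0.1479264 m
1300 × 0.13 × 0.712×10⁻⁴ = 0.0120328 m
Δh = 0.045576 + 0.1479264 + 0.0120328 = 0.2055352 m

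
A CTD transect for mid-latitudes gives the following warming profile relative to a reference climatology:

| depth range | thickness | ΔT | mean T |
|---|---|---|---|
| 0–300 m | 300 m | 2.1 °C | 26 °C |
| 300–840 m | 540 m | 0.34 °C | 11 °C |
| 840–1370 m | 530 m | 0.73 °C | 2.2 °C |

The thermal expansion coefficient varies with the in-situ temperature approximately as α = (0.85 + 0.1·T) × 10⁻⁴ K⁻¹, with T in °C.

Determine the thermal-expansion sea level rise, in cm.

29.5 cm of thermosteric rise

Layer 1: α = (0.85 + 0.1×26)×10⁻⁴ = 3.45×10⁻⁴ K⁻¹
Layer 2: α = (0.85 + 0.1×11)×10⁻⁴ = 1.95×10⁻⁴ K⁻¹
Layer 3: α = (0.85 + 0.1×2.2)×10⁻⁴ = 1.07×10⁻⁴ K⁻¹
3.45×10⁻⁴ × 2.1 × 300 = 0.21735 m
Layer 2: 540 × 1.95×10⁻⁴ × 0.34 = 0.035802 m
0.73 × 1.07×10⁻⁴ × 530 = 0.0413983 m
Δh = 0.21735 + 0.035802 + 0.0413983 = 0.2945503 m ≈ 29.5 cm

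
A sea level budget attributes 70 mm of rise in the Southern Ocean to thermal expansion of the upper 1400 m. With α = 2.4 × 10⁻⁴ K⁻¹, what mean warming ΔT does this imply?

ΔT ≈ 0.21 °C

ΔT = Δh/(αH) = 0.07 / (2.4×10⁻⁴ × 1400) ≈ 0.2083 °C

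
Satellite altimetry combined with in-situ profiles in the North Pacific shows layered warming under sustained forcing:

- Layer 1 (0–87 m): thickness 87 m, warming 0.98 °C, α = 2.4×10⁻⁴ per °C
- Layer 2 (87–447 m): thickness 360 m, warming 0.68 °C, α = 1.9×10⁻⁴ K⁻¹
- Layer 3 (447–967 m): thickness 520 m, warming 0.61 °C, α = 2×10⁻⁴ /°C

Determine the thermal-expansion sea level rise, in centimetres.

13 cm

2.4×10⁻⁴ × 0.98 × 87 = 0.0204624 m
87–447 m: 1.9×10⁻⁴ × 0.68 × 360 = 0.046512 m
0.61 × 520 × 2×10⁻⁴ = 0.06344 m
Δh = 0.0204624 + 0.046512 + 0.06344 = 0.1304144 m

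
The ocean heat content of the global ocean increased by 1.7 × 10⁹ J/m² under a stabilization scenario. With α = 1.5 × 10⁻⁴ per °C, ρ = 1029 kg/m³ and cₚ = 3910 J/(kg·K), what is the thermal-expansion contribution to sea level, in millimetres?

63.4 mm

Δh = αQ/(ρcₚ) = 1.5×10⁻⁴ × 1.7×10⁹ / (1029 × 3910) ≈ 0.063379 m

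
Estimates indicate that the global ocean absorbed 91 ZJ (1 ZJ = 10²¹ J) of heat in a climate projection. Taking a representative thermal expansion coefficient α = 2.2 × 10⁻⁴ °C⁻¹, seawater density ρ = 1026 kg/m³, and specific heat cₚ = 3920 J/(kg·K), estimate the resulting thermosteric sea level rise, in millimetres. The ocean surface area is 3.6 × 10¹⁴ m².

Δh = 14 mm

Per unit area: Q = 91×10²¹ / (3.6×10¹⁴) ≈ 2.528×10⁸ J/m²
Δh = αQ/(ρcₚ) = 2.2×10⁻⁴ × 2.528×10⁸ / (1026 × 3920) ≈ 0.013828 m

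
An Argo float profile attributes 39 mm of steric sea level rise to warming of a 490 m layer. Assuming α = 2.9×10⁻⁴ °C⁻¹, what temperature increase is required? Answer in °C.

ΔT = Δh/(αH) = 0.039 / (2.9×10⁻⁴ × 490) ≈ 0.2745 °C

ΔT ≈ 0.27 °C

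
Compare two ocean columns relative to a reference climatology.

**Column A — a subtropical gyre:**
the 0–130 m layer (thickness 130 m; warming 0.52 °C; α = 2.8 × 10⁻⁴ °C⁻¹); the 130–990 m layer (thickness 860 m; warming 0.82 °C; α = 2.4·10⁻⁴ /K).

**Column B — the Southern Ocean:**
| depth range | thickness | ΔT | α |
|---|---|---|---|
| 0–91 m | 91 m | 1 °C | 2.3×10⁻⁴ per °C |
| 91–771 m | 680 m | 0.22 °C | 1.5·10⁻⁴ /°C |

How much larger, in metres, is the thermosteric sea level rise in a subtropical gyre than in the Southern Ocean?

A Layer 1: 130 × 0.52 × 2.8×10⁻⁴ = 0.018928 m
A 130–990 m: 2.4×10⁻⁴ × 860 × 0.82 = 0.169248 m
A total: 0.188176 m
B 1 × 91 × 2.3×10⁻⁴ = 0.02093 m
B 91–771 m: 0.22 × 1.5×10⁻⁴ × 680 = 0.02244 m
B total: 0.04337 m
Difference: 0.188176 − 0.04337 = 0.144806 m

0.145 m larger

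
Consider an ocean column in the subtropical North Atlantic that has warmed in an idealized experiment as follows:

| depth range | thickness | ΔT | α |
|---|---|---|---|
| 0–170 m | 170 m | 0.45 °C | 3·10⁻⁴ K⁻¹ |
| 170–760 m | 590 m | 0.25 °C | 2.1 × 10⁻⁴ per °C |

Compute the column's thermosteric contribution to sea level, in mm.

54 mm of thermosteric rise

Layer 1: 3×10⁻⁴ × 170 × 0.45 = 0.02295 m
Layer 2: 0.25 × 2.1×10⁻⁴ × 590 = 0.030975 m
Δh = 0.02295 + 0.030975 = 0.053925 m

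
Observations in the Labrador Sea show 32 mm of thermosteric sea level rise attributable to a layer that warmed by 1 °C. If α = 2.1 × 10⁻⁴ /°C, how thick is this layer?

about 150 m

H = Δh/(αΔT) = 0.032 / (2.1×10⁻⁴ × 1) ≈ 152.4 m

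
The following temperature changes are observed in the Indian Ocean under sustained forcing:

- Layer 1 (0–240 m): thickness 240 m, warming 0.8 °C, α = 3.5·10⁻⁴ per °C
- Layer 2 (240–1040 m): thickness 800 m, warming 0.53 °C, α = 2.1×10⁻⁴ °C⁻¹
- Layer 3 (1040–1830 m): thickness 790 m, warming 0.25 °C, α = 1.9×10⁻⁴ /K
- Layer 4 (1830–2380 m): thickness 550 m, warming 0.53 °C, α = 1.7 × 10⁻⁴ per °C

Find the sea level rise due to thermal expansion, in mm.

Layer 1: 3.5×10⁻⁴ × 240 × 0.8 = 0.06720 m
2.1×10⁻⁴ × 0.53 × 800 = 0.08904 m
1040–1830 m: 1.9×10⁻⁴ × 0.25 × 790 = 0.037525 m
1830–2380 m: 0.53 × 550 × 1.7×10⁻⁴ = 0.049555 m
Δh = 0.06720 + 0.08904 + 0.037525 + 0.049555 = 0.24332 m

Δh ≈ 243 mm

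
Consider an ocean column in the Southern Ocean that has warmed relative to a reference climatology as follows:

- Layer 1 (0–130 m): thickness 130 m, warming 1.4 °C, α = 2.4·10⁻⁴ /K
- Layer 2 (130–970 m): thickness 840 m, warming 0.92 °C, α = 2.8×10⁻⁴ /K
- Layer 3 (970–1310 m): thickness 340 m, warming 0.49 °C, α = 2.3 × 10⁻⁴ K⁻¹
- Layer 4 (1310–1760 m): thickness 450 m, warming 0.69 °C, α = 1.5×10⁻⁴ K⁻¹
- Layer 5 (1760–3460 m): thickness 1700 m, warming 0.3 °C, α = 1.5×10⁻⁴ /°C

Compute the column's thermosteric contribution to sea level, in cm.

2.4×10⁻⁴ × 1.4 × 130 = 0.04368 m
Layer 2: 0.92 × 840 × 2.8×10⁻⁴ = 0.216384 m
Layer 3: 340 × 2.3×10⁻⁴ × 0.49 = 0.038318 m
1310–1760 m: 450 × 1.5×10⁻⁴ × 0.69 = 0.046575 m
0.3 × 1.5×10⁻⁴ × 1700 = 0.07650 m
Δh = 0.04368 + 0.216384 + 0.038318 + 0.046575 + 0.07650 = 0.421457 m

about 42.1 cm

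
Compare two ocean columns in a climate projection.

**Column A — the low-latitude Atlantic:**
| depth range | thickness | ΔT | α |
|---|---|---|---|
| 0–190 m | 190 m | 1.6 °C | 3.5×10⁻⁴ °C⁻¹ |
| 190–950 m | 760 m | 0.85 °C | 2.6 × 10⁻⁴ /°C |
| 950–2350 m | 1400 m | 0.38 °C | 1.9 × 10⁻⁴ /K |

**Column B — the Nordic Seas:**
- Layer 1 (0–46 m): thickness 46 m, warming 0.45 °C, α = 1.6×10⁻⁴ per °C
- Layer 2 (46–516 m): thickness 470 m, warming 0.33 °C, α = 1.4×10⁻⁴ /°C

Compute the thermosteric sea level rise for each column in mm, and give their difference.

Δh_A ≈ 380 mm, Δh_B ≈ 25 mm; difference ≈ 350 mm

A 190 × 3.5×10⁻⁴ × 1.6 = 0.10640 m
A 0.85 × 760 × 2.6×10⁻⁴ = 0.16796 m
A Layer 3: 1400 × 0.38 × 1.9×10⁻⁴ = 0.10108 m
A total: 0.37544 m
B 46 × 0.45 × 1.6×10⁻⁴ = 0.003312 m
B 470 × 1.4×10⁻⁴ × 0.33 = 0.021714 m
B total: 0.025026 m
Difference: 0.37544 − 0.025026 = 0.350414 m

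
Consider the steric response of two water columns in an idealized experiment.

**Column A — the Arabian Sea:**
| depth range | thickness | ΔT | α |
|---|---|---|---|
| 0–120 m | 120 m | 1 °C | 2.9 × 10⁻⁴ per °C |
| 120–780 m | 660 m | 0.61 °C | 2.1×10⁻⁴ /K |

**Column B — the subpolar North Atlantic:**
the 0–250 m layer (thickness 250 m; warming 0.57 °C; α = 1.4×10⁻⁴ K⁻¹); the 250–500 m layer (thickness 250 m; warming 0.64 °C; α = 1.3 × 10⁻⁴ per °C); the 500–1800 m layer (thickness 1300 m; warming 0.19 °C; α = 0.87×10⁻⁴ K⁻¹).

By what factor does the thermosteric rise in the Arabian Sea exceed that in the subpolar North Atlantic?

A Layer 1: 1 × 120 × 2.9×10⁻⁴ = 0.03480 m
A 120–780 m: 2.1×10⁻⁴ × 0.61 × 660 = 0.084546 m
A total: 0.119346 m
B 0.57 × 1.4×10⁻⁴ × 250 = 0.01995 m
B 0.64 × 250 × 1.3×10⁻⁴ = 0.02080 m
B Layer 3: 0.87×10⁻⁴ × 1300 × 0.19 = 0.021489 m
B total: 0.062239 m
Ratio: 0.119346 / 0.062239 ≈ 1.918

1.9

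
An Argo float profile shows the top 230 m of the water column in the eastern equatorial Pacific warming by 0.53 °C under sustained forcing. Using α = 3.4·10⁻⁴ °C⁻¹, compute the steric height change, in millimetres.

Δh ≈ 41.4 mm

Δh = αΔT·H = 3.4×10⁻⁴ × 0.53 × 230 = 0.041446 m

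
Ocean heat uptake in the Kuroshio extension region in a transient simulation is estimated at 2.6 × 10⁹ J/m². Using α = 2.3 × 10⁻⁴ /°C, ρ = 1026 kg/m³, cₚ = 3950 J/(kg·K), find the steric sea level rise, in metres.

Δh = 0.148 m

Δh = αQ/(ρcₚ) = 2.3×10⁻⁴ × 2.6×10⁹ / (1026 × 3950) ≈ 0.14756 m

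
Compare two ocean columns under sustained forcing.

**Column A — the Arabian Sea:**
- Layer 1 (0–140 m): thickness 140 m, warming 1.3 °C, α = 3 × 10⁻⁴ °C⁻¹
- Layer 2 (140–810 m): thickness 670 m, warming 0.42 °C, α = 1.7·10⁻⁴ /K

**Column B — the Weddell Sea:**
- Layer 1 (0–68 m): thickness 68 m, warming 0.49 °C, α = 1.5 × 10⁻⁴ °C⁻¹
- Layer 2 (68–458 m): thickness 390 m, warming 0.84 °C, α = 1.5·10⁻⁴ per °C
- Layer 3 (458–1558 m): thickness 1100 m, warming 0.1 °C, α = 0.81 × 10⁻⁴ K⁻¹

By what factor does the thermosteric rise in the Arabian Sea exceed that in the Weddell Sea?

a factor of 1.6

A Layer 1: 1.3 × 140 × 3×10⁻⁴ = 0.05460 m
A Layer 2: 0.42 × 670 × 1.7×10⁻⁴ = 0.047838 m
A total: 0.102438 m
B 0–68 m: 68 × 1.5×10⁻⁴ × 0.49 = 0.004998 m
B 0.84 × 390 × 1.5×10⁻⁴ = 0.04914 m
B Layer 3: 0.1 × 1100 × 0.81×10⁻⁴ = 0.00891 m
B total: 0.063048 m
Ratio: 0.102438 / 0.063048 ≈ 1.625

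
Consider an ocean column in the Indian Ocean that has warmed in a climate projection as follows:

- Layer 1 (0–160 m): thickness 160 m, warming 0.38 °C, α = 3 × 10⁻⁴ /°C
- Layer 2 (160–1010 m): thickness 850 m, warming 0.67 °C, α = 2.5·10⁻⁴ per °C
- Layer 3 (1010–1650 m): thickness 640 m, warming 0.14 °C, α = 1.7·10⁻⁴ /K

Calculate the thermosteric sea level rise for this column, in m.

0.38 × 3×10⁻⁴ × 160 = 0.01824 m
850 × 0.67 × 2.5×10⁻⁴ = 0.142375 m
Layer 3: 1.7×10⁻⁴ × 640 × 0.14 = 0.015232 m
Δh = 0.01824 + 0.142375 + 0.015232 = 0.175847 m

0.176 m of thermosteric rise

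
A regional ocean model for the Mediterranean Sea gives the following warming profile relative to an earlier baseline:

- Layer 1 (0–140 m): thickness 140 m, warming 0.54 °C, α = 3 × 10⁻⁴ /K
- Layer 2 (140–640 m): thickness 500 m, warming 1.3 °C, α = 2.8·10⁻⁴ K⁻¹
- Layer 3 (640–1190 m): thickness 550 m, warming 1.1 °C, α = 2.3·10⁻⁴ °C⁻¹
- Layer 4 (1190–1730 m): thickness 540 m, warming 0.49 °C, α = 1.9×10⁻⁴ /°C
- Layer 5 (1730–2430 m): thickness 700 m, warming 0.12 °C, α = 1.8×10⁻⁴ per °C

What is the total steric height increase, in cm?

Δh = 40.9 cm

140 × 3×10⁻⁴ × 0.54 = 0.02268 m
Layer 2: 1.3 × 500 × 2.8×10⁻⁴ = 0.18200 m
640–1190 m: 1.1 × 2.3×10⁻⁴ × 550 = 0.13915 m
Layer 4: 540 × 1.9×10⁻⁴ × 0.49 = 0.050274 m
1730–2430 m: 0.12 × 700 × 1.8×10⁻⁴ = 0.01512 m
Δh = 0.02268 + 0.18200 + 0.13915 + 0.050274 + 0.01512 = 0.409224 m ≈ 40.9 cm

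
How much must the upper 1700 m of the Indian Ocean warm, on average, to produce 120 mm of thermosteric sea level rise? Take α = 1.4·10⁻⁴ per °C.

ΔT ≈ 0.50 K

ΔT = Δh/(αH) = 0.12 / (1.4×10⁻⁴ × 1700) ≈ 0.5042 K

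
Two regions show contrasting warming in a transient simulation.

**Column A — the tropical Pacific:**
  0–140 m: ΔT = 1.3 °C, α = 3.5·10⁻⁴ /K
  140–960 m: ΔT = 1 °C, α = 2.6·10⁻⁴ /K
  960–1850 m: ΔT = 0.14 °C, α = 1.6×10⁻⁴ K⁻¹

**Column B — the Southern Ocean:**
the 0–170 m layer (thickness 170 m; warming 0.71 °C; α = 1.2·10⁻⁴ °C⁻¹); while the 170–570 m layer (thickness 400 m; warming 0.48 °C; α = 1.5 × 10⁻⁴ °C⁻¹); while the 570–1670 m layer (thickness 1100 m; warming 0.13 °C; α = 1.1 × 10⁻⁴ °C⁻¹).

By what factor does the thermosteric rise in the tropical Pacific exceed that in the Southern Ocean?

a factor of 5.0

A Layer 1: 3.5×10⁻⁴ × 140 × 1.3 = 0.06370 m
A 140–960 m: 2.6×10⁻⁴ × 820 × 1 = 0.21320 m
A Layer 3: 0.14 × 1.6×10⁻⁴ × 890 = 0.019936 m
A total: 0.296836 m
B Layer 1: 170 × 0.71 × 1.2×10⁻⁴ = 0.014484 m
B Layer 2: 0.48 × 400 × 1.5×10⁻⁴ = 0.02880 m
B 1.1×10⁻⁴ × 0.13 × 1100 = 0.01573 m
B total: 0.059014 m
Ratio: 0.296836 / 0.059014 ≈ 5.030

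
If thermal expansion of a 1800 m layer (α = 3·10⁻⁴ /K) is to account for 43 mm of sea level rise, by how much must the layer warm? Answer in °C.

ΔT = Δh/(αH) = 0.043 / (3×10⁻⁴ × 1800) ≈ 0.07963 °C

0.080 °C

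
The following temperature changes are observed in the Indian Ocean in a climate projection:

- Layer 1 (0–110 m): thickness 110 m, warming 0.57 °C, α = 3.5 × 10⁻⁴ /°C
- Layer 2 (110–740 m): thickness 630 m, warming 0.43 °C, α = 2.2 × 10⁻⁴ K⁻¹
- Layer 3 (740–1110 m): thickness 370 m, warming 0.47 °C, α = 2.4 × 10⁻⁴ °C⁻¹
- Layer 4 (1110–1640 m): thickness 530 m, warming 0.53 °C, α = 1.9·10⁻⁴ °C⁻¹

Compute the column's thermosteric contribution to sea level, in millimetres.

0–110 m: 110 × 0.57 × 3.5×10⁻⁴ = 0.021945 m
2.2×10⁻⁴ × 630 × 0.43 = 0.059598 m
740–1110 m: 370 × 0.47 × 2.4×10⁻⁴ = 0.041736 m
Layer 4: 0.53 × 530 × 1.9×10⁻⁴ = 0.053371 m
Δh = 0.021945 + 0.059598 + 0.041736 + 0.053371 = 0.17665 m

177 mm of thermosteric rise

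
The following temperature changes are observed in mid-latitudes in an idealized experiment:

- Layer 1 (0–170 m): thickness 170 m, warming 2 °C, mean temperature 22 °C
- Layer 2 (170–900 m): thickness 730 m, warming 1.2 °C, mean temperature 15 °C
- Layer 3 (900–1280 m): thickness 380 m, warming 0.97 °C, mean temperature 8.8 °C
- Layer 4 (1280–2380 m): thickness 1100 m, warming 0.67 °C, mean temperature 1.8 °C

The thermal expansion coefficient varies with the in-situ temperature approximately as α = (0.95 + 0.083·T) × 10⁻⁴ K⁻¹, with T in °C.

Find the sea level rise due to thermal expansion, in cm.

Layer 1: α = (0.95 + 0.083×22)×10⁻⁴ = 2.776×10⁻⁴ K⁻¹
Layer 2: α = (0.95 + 0.083×15)×10⁻⁴ = 2.195×10⁻⁴ K⁻¹
Layer 3: α = (0.95 + 0.083×8.8)×10⁻⁴ = 1.6804×10⁻⁴ K⁻¹
Layer 4: α = (0.95 + 0.083×1.8)×10⁻⁴ = 1.0994×10⁻⁴ K⁻¹
0–170 m: 2 × 2.776×10⁻⁴ × 170 = 0.094384 m
Layer 2: 1.2 × 2.195×10⁻⁴ × 730 = 0.192282 m
900–1280 m: 1.6804×10⁻⁴ × 380 × 0.97 = 0.061939544 m
Layer 4: 0.67 × 1100 × 1.0994×10⁻⁴ = 0.08102578 m
Δh = 0.094384 + 0.192282 + 0.061939544 + 0.08102578 = 0.429631324 m

Δh ≈ 43 cm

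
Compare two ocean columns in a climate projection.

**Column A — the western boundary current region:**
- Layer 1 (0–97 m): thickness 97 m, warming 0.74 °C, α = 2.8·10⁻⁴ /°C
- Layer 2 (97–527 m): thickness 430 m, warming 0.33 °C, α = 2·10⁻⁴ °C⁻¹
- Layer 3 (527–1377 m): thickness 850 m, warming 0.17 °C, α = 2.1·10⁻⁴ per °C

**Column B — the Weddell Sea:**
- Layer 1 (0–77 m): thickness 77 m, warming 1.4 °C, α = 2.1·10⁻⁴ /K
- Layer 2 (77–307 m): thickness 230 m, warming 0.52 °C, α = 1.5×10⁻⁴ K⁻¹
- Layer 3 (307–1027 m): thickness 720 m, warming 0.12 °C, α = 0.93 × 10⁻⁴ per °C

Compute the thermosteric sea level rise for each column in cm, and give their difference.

A: 7.88 cm; B: 4.86 cm; difference 3.02 cm

A Layer 1: 97 × 0.74 × 2.8×10⁻⁴ = 0.0200984 m
A Layer 2: 430 × 2×10⁻⁴ × 0.33 = 0.02838 m
A Layer 3: 0.17 × 850 × 2.1×10⁻⁴ = 0.030345 m
A total: 0.0788234 m
B Layer 1: 1.4 × 2.1×10⁻⁴ × 77 = 0.022638 m
B Layer 2: 0.52 × 1.5×10⁻⁴ × 230 = 0.01794 m
B 0.12 × 0.93×10⁻⁴ × 720 = 0.0080352 m
B total: 0.0486132 m
Difference: 0.0788234 − 0.0486132 = 0.0302102 m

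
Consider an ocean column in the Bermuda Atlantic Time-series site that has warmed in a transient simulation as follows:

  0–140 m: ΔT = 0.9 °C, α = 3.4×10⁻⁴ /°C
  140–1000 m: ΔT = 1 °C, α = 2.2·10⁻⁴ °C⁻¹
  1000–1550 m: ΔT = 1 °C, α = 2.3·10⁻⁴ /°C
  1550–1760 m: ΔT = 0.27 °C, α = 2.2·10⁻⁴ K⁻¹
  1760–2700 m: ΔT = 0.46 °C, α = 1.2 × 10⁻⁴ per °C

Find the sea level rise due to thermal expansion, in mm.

423 mm

140 × 3.4×10⁻⁴ × 0.9 = 0.04284 m
Layer 2: 860 × 2.2×10⁻⁴ × 1 = 0.18920 m
Layer 3: 1 × 2.3×10⁻⁴ × 550 = 0.12650 m
1550–1760 m: 0.27 × 210 × 2.2×10⁻⁴ = 0.012474 m
1760–2700 m: 0.46 × 940 × 1.2×10⁻⁴ = 0.051888 m
Δh = 0.04284 + 0.18920 + 0.12650 + 0.012474 + 0.051888 = 0.422902 m ≈ 423 mm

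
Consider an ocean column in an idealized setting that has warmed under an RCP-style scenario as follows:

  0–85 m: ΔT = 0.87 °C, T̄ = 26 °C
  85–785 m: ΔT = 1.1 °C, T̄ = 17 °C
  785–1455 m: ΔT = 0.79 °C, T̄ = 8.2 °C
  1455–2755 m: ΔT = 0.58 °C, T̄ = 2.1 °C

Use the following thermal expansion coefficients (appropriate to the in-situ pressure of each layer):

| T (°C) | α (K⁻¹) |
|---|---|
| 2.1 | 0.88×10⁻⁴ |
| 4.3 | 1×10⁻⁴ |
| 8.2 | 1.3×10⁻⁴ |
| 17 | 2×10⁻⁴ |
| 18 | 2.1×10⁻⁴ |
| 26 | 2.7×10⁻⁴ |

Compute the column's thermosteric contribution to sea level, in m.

Layer 1 at 26 °C → α = 2.7×10⁻⁴ K⁻¹
Layer 2 at 17 °C → α = 2×10⁻⁴ K⁻¹
Layer 3 at 8.2 °C → α = 1.3×10⁻⁴ K⁻¹
Layer 4 at 2.1 °C → α = 0.88×10⁻⁴ K⁻¹
0–85 m: 85 × 2.7×10⁻⁴ × 0.87 = 0.0199665 m
85–785 m: 1.1 × 2×10⁻⁴ × 700 = 0.15400 m
Layer 3: 670 × 0.79 × 1.3×10⁻⁴ = 0.068809 m
Layer 4: 0.88×10⁻⁴ × 0.58 × 1300 = 0.066352 m
Δh = 0.0199665 + 0.15400 + 0.068809 + 0.066352 = 0.3091275 m ≈ 0.309 m

0.309 m of thermosteric rise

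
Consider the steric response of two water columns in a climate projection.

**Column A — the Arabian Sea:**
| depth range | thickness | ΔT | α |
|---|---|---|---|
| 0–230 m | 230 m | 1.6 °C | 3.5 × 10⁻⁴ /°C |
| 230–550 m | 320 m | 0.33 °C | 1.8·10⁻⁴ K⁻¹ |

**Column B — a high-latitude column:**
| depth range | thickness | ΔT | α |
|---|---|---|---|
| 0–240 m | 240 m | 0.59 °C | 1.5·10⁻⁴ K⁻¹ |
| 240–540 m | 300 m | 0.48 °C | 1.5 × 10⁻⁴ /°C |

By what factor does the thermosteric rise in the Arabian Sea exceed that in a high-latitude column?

3.45

A 0–230 m: 3.5×10⁻⁴ × 230 × 1.6 = 0.12880 m
A 0.33 × 320 × 1.8×10⁻⁴ = 0.019008 m
A total: 0.147808 m
B 0–240 m: 240 × 1.5×10⁻⁴ × 0.59 = 0.02124 m
B 1.5×10⁻⁴ × 0.48 × 300 = 0.02160 m
B total: 0.04284 m
Ratio: 0.147808 / 0.04284 ≈ 3.450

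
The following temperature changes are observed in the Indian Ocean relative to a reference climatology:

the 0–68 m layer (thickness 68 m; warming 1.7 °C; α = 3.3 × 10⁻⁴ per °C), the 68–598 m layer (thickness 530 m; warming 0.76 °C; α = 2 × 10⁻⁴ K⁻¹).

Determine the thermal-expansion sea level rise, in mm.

Layer 1: 3.3×10⁻⁴ × 68 × 1.7 = 0.038148 m
2×10⁻⁴ × 0.76 × 530 = 0.08056 m
Δh = 0.038148 + 0.08056 = 0.118708 m ≈ 119 mm

about 119 mm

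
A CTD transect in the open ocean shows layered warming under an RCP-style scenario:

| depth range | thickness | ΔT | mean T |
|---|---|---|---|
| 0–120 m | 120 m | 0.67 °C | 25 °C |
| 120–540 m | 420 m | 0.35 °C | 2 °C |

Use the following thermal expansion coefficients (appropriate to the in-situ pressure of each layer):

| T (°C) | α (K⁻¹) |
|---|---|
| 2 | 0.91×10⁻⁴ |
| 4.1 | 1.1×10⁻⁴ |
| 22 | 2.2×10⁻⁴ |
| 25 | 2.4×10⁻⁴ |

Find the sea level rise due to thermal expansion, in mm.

Layer 1 at 25 °C → α = 2.4×10⁻⁴ K⁻¹
Layer 2 at 2 °C → α = 0.91×10⁻⁴ K⁻¹
0–120 m: 2.4×10⁻⁴ × 120 × 0.67 = 0.019296 m
120–540 m: 420 × 0.35 × 0.91×10⁻⁴ = 0.013377 m
Δh = 0.019296 + 0.013377 = 0.032673 m ≈ 32.7 mm

32.7 mm of thermosteric rise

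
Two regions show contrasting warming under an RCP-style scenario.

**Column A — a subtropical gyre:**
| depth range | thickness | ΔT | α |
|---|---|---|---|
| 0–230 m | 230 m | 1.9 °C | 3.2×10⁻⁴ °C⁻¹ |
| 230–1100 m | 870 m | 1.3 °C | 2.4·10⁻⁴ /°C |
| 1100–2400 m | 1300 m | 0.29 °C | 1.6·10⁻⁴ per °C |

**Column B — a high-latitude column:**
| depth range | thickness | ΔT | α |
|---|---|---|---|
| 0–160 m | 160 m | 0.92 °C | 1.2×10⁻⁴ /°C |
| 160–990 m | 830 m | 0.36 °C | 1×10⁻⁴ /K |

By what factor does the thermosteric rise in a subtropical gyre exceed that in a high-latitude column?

A Layer 1: 3.2×10⁻⁴ × 230 × 1.9 = 0.13984 m
A 230–1100 m: 1.3 × 2.4×10⁻⁴ × 870 = 0.27144 m
A 1100–2400 m: 0.29 × 1300 × 1.6×10⁻⁴ = 0.06032 m
A total: 0.47160 m
B 0–160 m: 0.92 × 160 × 1.2×10⁻⁴ = 0.017664 m
B Layer 2: 1×10⁻⁴ × 0.36 × 830 = 0.02988 m
B total: 0.047544 m
Ratio: 0.47160 / 0.047544 ≈ 9.919

9.9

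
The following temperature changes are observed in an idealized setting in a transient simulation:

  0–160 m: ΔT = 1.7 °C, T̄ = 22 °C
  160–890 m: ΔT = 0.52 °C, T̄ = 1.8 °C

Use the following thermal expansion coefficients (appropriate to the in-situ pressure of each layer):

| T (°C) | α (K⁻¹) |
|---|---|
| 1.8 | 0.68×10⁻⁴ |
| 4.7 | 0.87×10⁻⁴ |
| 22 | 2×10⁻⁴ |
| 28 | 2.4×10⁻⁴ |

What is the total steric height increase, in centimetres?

Layer 1 at 22 °C → α = 2×10⁻⁴ K⁻¹
Layer 2 at 1.8 °C → α = 0.68×10⁻⁴ K⁻¹
1.7 × 160 × 2×10⁻⁴ = 0.05440 m
0.52 × 0.68×10⁻⁴ × 730 = 0.0258128 m
Δh = 0.05440 + 0.0258128 = 0.0802128 m ≈ 8.02 cm

about 8.02 cm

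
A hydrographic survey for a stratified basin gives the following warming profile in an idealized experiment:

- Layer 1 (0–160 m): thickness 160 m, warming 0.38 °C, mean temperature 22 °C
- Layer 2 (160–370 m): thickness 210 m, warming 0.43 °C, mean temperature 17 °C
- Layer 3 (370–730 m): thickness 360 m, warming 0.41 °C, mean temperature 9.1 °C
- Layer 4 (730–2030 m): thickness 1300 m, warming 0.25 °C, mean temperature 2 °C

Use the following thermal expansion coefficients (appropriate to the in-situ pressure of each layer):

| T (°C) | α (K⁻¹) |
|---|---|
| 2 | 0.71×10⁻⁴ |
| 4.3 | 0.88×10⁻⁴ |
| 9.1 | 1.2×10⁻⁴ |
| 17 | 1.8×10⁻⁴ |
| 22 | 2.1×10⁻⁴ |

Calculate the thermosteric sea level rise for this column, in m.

Layer 1 at 22 °C → α = 2.1×10⁻⁴ K⁻¹
Layer 2 at 17 °C → α = 1.8×10⁻⁴ K⁻¹
Layer 3 at 9.1 °C → α = 1.2×10⁻⁴ K⁻¹
Layer 4 at 2 °C → α = 0.71×10⁻⁴ K⁻¹
160 × 0.38 × 2.1×10⁻⁴ = 0.012768 m
Layer 2: 0.43 × 210 × 1.8×10⁻⁴ = 0.016254 m
370–730 m: 360 × 0.41 × 1.2×10⁻⁴ = 0.017712 m
Layer 4: 1300 × 0.25 × 0.71×10⁻⁴ = 0.023075 m
Δh = 0.012768 + 0.016254 + 0.017712 + 0.023075 = 0.069809 m

Δh ≈ 0.070 m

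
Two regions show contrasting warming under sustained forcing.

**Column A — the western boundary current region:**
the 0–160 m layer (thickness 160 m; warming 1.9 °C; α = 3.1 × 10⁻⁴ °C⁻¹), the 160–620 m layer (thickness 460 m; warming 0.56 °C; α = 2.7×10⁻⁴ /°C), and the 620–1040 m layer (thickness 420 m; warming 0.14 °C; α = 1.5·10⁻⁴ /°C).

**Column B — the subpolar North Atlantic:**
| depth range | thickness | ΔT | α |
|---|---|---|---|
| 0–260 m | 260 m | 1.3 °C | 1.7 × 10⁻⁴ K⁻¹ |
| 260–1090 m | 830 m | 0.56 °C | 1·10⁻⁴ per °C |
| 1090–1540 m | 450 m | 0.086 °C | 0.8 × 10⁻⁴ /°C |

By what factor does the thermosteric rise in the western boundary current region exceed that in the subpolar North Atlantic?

1.61

A Layer 1: 1.9 × 160 × 3.1×10⁻⁴ = 0.09424 m
A 0.56 × 460 × 2.7×10⁻⁴ = 0.069552 m
A 0.14 × 1.5×10⁻⁴ × 420 = 0.00882 m
A total: 0.172612 m
B 1.3 × 260 × 1.7×10⁻⁴ = 0.05746 m
B 260–1090 m: 830 × 0.56 × 1×10⁻⁴ = 0.04648 m
B 0.086 × 450 × 0.8×10⁻⁴ = 0.003096 m
B total: 0.107036 m
Ratio: 0.172612 / 0.107036 ≈ 1.613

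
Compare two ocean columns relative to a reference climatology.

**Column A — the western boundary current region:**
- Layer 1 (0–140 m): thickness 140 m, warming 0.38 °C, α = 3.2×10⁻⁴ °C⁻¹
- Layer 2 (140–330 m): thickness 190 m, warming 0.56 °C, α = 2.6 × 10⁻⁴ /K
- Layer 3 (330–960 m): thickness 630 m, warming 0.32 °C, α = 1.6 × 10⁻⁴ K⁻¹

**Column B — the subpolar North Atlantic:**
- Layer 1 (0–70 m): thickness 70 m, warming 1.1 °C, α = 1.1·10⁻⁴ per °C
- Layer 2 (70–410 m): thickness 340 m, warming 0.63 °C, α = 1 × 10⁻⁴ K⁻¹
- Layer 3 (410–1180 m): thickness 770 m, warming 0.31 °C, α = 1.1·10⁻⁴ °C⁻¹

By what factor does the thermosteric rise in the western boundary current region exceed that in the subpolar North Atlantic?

A Layer 1: 3.2×10⁻⁴ × 140 × 0.38 = 0.017024 m
A 2.6×10⁻⁴ × 190 × 0.56 = 0.027664 m
A 330–960 m: 0.32 × 630 × 1.6×10⁻⁴ = 0.032256 m
A total: 0.076944 m
B 0–70 m: 1.1 × 1.1×10⁻⁴ × 70 = 0.00847 m
B 0.63 × 340 × 1×10⁻⁴ = 0.02142 m
B 410–1180 m: 0.31 × 1.1×10⁻⁴ × 770 = 0.026257 m
B total: 0.056147 m
Ratio: 0.076944 / 0.056147 ≈ 1.370

≈ 1.4×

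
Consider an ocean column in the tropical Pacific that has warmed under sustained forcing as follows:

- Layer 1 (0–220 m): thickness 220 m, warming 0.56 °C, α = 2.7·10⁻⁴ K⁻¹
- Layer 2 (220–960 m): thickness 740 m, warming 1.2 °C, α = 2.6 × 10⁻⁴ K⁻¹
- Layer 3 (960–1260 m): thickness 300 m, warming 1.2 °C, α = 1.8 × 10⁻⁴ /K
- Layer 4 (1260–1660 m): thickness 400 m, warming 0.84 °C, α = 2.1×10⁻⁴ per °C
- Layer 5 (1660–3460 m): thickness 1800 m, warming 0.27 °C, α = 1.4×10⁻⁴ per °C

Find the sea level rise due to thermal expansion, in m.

0.468 m

0.56 × 220 × 2.7×10⁻⁴ = 0.033264 m
220–960 m: 740 × 1.2 × 2.6×10⁻⁴ = 0.23088 m
960–1260 m: 300 × 1.2 × 1.8×10⁻⁴ = 0.06480 m
400 × 0.84 × 2.1×10⁻⁴ = 0.07056 m
1.4×10⁻⁴ × 1800 × 0.27 = 0.06804 m
Δh = 0.033264 + 0.23088 + 0.06480 + 0.07056 + 0.06804 = 0.467544 m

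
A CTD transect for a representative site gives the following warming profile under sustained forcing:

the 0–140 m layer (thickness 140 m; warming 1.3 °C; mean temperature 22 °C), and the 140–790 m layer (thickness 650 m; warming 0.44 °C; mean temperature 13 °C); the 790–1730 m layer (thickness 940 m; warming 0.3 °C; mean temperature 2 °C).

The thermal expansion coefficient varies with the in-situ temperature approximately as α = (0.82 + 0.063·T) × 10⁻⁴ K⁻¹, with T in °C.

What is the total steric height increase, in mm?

Δh ≈ 110 mm

Layer 1: α = (0.82 + 0.063×22)×10⁻⁴ = 2.206×10⁻⁴ K⁻¹
Layer 2: α = (0.82 + 0.063×13)×10⁻⁴ = 1.639×10⁻⁴ K⁻¹
Layer 3: α = (0.82 + 0.063×2)×10⁻⁴ = 0.946×10⁻⁴ K⁻¹
2.206×10⁻⁴ × 140 × 1.3 = 0.0401492 m
140–790 m: 650 × 1.639×10⁻⁴ × 0.44 = 0.0468754 m
0.946×10⁻⁴ × 940 × 0.3 = 0.0266772 m
Δh = 0.0401492 + 0.0468754 + 0.0266772 = 0.1137018 m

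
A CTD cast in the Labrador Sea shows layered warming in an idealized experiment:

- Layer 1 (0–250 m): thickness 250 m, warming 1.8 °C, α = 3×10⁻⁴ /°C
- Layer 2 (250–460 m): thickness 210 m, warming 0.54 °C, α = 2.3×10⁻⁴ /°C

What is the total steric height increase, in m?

0–250 m: 3×10⁻⁴ × 1.8 × 250 = 0.13500 m
250–460 m: 2.3×10⁻⁴ × 0.54 × 210 = 0.026082 m
Δh = 0.13500 + 0.026082 = 0.161082 m

Δh ≈ 0.161 m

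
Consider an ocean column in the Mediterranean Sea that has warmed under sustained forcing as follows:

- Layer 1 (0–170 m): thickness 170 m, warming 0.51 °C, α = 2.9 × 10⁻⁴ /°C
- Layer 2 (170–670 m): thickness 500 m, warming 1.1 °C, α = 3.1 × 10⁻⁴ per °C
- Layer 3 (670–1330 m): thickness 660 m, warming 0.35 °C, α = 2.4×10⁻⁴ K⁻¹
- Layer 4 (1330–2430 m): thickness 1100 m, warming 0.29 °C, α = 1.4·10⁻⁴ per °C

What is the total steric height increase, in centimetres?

Layer 1: 0.51 × 170 × 2.9×10⁻⁴ = 0.025143 m
1.1 × 500 × 3.1×10⁻⁴ = 0.17050 m
Layer 3: 2.4×10⁻⁴ × 660 × 0.35 = 0.05544 m
1100 × 0.29 × 1.4×10⁻⁴ = 0.04466 m
Δh = 0.025143 + 0.17050 + 0.05544 + 0.04466 = 0.295743 m ≈ 29.6 cm

Δh = 29.6 cm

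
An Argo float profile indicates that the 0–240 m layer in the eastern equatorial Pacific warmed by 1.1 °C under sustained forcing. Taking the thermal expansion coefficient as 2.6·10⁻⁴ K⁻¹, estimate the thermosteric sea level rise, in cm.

Δh = αΔT·H = 2.6×10⁻⁴ × 1.1 × 240 = 0.06864 m

Δh ≈ 6.86 cm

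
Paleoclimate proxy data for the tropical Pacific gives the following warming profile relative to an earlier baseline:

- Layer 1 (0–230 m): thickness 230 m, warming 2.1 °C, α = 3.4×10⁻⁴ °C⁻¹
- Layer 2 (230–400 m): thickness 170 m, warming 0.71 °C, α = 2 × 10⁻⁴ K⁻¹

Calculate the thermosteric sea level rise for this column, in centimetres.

18.8 cm of thermosteric rise

0–230 m: 3.4×10⁻⁴ × 2.1 × 230 = 0.16422 m
230–400 m: 2×10⁻⁴ × 0.71 × 170 = 0.02414 m
Δh = 0.16422 + 0.02414 = 0.18836 m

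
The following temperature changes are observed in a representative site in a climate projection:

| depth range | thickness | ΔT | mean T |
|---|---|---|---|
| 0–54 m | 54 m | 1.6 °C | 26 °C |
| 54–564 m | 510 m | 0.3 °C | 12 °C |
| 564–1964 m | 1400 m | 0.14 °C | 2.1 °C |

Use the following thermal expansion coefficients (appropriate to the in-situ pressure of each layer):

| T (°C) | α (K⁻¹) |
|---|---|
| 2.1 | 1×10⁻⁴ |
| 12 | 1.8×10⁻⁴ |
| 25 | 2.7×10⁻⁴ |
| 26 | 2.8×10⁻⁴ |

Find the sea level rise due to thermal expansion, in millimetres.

Layer 1 at 26 °C → α = 2.8×10⁻⁴ K⁻¹
Layer 2 at 12 °C → α = 1.8×10⁻⁴ K⁻¹
Layer 3 at 2.1 °C → α = 1×10⁻⁴ K⁻¹
54 × 2.8×10⁻⁴ × 1.6 = 0.024192 m
510 × 0.3 × 1.8×10⁻⁴ = 0.02754 m
564–1964 m: 0.14 × 1×10⁻⁴ × 1400 = 0.01960 m
Δh = 0.024192 + 0.02754 + 0.01960 = 0.071332 m

Δh ≈ 71.3 mm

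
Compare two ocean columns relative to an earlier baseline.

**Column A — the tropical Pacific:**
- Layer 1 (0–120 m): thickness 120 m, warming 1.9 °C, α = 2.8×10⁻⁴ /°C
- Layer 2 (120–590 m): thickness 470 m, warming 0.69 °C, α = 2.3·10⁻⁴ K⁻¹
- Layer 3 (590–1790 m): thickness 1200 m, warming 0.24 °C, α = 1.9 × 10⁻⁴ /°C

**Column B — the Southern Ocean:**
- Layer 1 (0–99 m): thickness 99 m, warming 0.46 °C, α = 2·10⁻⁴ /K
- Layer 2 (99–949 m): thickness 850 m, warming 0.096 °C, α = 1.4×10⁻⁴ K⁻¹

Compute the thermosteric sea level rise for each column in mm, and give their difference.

Δh_A ≈ 190 mm, Δh_B ≈ 21 mm; difference ≈ 170 mm

A 1.9 × 120 × 2.8×10⁻⁴ = 0.06384 m
A 0.69 × 470 × 2.3×10⁻⁴ = 0.074589 m
A 590–1790 m: 1.9×10⁻⁴ × 0.24 × 1200 = 0.05472 m
A total: 0.193149 m
B Layer 1: 99 × 2×10⁻⁴ × 0.46 = 0.009108 m
B 0.096 × 1.4×10⁻⁴ × 850 = 0.011424 m
B total: 0.020532 m
Difference: 0.193149 − 0.020532 = 0.172617 m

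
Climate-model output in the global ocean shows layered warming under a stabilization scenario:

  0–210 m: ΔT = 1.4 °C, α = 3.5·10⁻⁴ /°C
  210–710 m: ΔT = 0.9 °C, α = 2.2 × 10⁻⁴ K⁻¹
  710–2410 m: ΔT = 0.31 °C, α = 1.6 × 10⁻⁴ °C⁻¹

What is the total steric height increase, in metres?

Δh ≈ 0.29 m

Layer 1: 210 × 3.5×10⁻⁴ × 1.4 = 0.10290 m
Layer 2: 0.9 × 2.2×10⁻⁴ × 500 = 0.09900 m
710–2410 m: 1700 × 1.6×10⁻⁴ × 0.31 = 0.08432 m
Δh = 0.10290 + 0.09900 + 0.08432 = 0.28622 m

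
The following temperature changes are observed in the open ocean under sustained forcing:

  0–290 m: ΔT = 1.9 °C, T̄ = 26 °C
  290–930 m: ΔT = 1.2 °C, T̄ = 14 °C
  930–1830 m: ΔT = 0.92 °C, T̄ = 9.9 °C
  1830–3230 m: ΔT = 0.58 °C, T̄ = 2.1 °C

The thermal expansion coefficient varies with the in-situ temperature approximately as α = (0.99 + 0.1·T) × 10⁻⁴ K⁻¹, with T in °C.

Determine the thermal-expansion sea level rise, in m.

Δh ≈ 0.643 m

Layer 1: α = (0.99 + 0.1×26)×10⁻⁴ = 3.59×10⁻⁴ K⁻¹
Layer 2: α = (0.99 + 0.1×14)×10⁻⁴ = 2.39×10⁻⁴ K⁻¹
Layer 3: α = (0.99 + 0.1×9.9)×10⁻⁴ = 1.98×10⁻⁴ K⁻¹
Layer 4: α = (0.99 + 0.1×2.1)×10⁻⁴ = 1.2×10⁻⁴ K⁻¹
3.59×10⁻⁴ × 1.9 × 290 = 0.197809 m
290–930 m: 1.2 × 640 × 2.39×10⁻⁴ = 0.183552 m
Layer 3: 900 × 0.92 × 1.98×10⁻⁴ = 0.163944 m
0.58 × 1400 × 1.2×10⁻⁴ = 0.09744 m
Δh = 0.197809 + 0.183552 + 0.163944 + 0.09744 = 0.642745 m ≈ 0.643 m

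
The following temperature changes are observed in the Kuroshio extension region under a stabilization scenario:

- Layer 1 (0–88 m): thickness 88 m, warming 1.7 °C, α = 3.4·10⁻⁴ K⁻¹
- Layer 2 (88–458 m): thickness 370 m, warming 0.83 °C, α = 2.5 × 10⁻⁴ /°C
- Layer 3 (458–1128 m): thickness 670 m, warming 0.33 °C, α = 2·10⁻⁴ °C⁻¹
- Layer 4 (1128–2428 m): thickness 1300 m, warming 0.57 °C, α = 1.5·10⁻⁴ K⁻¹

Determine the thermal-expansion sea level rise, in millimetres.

3.4×10⁻⁴ × 1.7 × 88 = 0.050864 m
88–458 m: 370 × 0.83 × 2.5×10⁻⁴ = 0.076775 m
Layer 3: 0.33 × 670 × 2×10⁻⁴ = 0.04422 m
1128–2428 m: 1.5×10⁻⁴ × 1300 × 0.57 = 0.11115 m
Δh = 0.050864 + 0.076775 + 0.04422 + 0.11115 = 0.283009 m ≈ 283 mm

about 283 mm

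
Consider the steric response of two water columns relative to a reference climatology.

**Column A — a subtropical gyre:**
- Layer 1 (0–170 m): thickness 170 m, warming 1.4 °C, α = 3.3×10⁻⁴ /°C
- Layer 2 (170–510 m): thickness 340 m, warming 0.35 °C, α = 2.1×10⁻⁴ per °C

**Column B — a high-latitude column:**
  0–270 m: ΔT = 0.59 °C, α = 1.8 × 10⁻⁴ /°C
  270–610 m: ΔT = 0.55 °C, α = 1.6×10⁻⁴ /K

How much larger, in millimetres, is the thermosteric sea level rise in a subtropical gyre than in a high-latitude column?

Δh_A − Δh_B ≈ 44.9 mm

A 0–170 m: 170 × 1.4 × 3.3×10⁻⁴ = 0.07854 m
A 170–510 m: 340 × 0.35 × 2.1×10⁻⁴ = 0.02499 m
A total: 0.10353 m
B 0–270 m: 1.8×10⁻⁴ × 0.59 × 270 = 0.028674 m
B 340 × 0.55 × 1.6×10⁻⁴ = 0.02992 m
B total: 0.058594 m
Difference: 0.10353 − 0.058594 = 0.044936 m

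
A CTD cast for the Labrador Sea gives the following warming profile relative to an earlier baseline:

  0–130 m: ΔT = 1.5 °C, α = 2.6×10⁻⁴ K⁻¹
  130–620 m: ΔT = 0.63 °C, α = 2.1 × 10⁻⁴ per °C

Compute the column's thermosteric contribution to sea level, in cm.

12 cm

2.6×10⁻⁴ × 130 × 1.5 = 0.05070 m
130–620 m: 490 × 2.1×10⁻⁴ × 0.63 = 0.064827 m
Δh = 0.05070 + 0.064827 = 0.115527 m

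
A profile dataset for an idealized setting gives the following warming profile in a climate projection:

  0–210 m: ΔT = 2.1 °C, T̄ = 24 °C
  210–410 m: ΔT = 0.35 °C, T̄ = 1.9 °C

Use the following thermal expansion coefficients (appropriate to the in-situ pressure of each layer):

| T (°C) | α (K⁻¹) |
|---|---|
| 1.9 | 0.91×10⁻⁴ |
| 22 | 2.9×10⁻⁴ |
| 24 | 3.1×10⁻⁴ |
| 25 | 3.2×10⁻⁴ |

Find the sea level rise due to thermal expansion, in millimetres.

Δh ≈ 143 mm

Layer 1 at 24 °C → α = 3.1×10⁻⁴ K⁻¹
Layer 2 at 1.9 °C → α = 0.91×10⁻⁴ K⁻¹
0–210 m: 2.1 × 3.1×10⁻⁴ × 210 = 0.13671 m
0.91×10⁻⁴ × 200 × 0.35 = 0.00637 m
Δh = 0.13671 + 0.00637 = 0.14308 m ≈ 143 mm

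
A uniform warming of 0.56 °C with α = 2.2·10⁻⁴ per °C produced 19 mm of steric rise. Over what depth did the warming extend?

150 m

H = Δh/(αΔT) = 0.019 / (2.2×10⁻⁴ × 0.56) ≈ 154.2 m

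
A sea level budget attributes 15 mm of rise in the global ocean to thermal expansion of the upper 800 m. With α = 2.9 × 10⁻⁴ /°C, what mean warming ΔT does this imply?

ΔT ≈ 0.065 °C

ΔT = Δh/(αH) = 0.015 / (2.9×10⁻⁴ × 800) ≈ 0.06466 °C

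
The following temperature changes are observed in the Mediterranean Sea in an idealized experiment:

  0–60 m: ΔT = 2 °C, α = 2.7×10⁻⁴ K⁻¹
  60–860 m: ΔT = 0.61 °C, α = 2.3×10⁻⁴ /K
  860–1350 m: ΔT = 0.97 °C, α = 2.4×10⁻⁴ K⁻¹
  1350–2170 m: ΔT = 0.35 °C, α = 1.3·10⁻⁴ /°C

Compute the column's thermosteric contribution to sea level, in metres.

about 0.296 m

Layer 1: 60 × 2 × 2.7×10⁻⁴ = 0.03240 m
60–860 m: 800 × 2.3×10⁻⁴ × 0.61 = 0.11224 m
860–1350 m: 490 × 2.4×10⁻⁴ × 0.97 = 0.114072 m
Layer 4: 0.35 × 820 × 1.3×10⁻⁴ = 0.03731 m
Δh = 0.03240 + 0.11224 + 0.114072 + 0.03731 = 0.296022 m ≈ 0.296 m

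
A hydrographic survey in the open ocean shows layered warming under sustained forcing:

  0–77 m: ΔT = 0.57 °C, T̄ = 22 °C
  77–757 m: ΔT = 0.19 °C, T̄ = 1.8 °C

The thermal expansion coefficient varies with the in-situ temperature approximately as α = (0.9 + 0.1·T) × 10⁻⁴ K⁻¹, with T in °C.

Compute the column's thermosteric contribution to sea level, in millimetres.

Layer 1: α = (0.9 + 0.1×22)×10⁻⁴ = 3.1×10⁻⁴ K⁻¹
Layer 2: α = (0.9 + 0.1×1.8)×10⁻⁴ = 1.08×10⁻⁴ K⁻¹
0.57 × 77 × 3.1×10⁻⁴ = 0.0136059 m
Layer 2: 1.08×10⁻⁴ × 680 × 0.19 = 0.0139536 m
Δh = 0.0136059 + 0.0139536 = 0.0275595 m

27.6 mm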